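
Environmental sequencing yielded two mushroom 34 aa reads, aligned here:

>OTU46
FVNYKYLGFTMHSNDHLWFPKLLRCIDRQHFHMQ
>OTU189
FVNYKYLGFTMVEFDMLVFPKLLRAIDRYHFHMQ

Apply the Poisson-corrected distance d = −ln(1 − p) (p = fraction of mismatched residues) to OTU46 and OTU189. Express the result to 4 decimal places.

Mismatches occur at site 12 (H↔V), site 13 (S↔E), site 14 (N↔F), site 16 (H↔M), site 18 (W↔V), site 25 (C↔A), site 29 (Q↔Y).
p = 7/34 = 0.205882.
d = −ln(1 − 0.205882) = −ln(0.794118) = 0.2305.

0.2305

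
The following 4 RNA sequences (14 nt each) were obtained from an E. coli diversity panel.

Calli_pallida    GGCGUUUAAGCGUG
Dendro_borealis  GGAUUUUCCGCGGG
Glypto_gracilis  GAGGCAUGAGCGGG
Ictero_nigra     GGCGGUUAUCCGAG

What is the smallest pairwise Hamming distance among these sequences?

4

Pairwise Hamming distances:
  Calli_pallida vs Dendro_borealis: 5
  Calli_pallida vs Glypto_gracilis: 6
  Calli_pallida vs Ictero_nigra: 4
  Dendro_borealis vs Glypto_gracilis: 7
  Dendro_borealis vs Ictero_nigra: 7
  Glypto_gracilis vs Ictero_nigra: 8
The smallest is 4, between Calli_pallida and Ictero_nigra.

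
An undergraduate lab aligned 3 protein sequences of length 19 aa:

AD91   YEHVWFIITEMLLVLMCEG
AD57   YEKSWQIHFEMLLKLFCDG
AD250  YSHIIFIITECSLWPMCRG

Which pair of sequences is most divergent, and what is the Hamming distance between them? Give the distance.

Pairwise Hamming distances:
  AD91 vs AD57: 8
  AD91 vs AD250: 8
  AD57 vs AD250: 13
The largest is 13, between AD57 and AD250.

13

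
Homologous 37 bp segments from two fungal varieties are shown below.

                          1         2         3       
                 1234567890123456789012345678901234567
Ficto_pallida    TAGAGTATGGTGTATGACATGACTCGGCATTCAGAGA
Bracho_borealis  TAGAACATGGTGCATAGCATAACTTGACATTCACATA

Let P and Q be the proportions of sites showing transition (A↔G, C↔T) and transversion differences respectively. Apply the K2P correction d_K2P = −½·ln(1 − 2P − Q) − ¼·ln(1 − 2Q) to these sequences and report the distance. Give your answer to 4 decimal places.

The sequences differ at positions 5 (G/A, transition), 6 (T/C, transition), 13 (T/C, transition), 16 (G/A, transition), 17 (A/G, transition), 21 (G/A, transition), 25 (C/T, transition), 27 (G/A, transition), 34 (G/C, transversion), 36 (G/T, transversion).
Of the 10 differences, 8 transitions and 2 transversions over 37 sites: P = 8/37 = 0.216216, Q = 2/37 = 0.054054.
d = −0.5·ln(0.513514) − 0.25·ln(0.891892) = −0.5·(-0.666478) − 0.25·(-0.114410) = 0.3618.

0.3618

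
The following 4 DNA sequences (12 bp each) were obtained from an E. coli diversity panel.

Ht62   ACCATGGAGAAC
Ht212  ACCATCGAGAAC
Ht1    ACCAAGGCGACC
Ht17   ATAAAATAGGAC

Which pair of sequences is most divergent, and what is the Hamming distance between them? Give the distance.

Pairwise Hamming distances:
  Ht62 vs Ht212: 1
  Ht62 vs Ht1: 3
  Ht62 vs Ht17: 6
  Ht212 vs Ht1: 4
  Ht212 vs Ht17: 6
  Ht1 vs Ht17: 7
The largest is 7, between Ht1 and Ht17.

7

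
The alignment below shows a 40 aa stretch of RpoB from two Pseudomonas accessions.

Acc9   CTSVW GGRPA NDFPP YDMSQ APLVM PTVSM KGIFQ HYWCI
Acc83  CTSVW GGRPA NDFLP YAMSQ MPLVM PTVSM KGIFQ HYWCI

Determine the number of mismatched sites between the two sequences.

3

Differing sites — 14:P/L; 17:D/A; 21:A/M.
That gives 3 mismatches out of 40 aligned sites, so the Hamming distance is 3.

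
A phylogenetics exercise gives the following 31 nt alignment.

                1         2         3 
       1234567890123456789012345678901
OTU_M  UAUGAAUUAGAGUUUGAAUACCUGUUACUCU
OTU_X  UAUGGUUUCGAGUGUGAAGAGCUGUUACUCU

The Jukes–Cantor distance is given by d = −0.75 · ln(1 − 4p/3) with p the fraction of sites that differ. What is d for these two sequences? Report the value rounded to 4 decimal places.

Mismatches occur at site 5 (A/G), site 6 (A/U), site 9 (A/C), site 14 (U/G), site 19 (U/G), site 21 (C/G).
p = 6/31 = 0.193548.
d = −0.75 · ln(1 − (4/3)·0.193548) = −0.75 · ln(0.741936) = −0.75 · (-0.298492) = 0.2239.

0.2239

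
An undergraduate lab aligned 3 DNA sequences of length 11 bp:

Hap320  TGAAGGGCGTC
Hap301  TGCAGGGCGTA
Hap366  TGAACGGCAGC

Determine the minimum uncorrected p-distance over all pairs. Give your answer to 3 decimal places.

0.182

Pairwise Hamming distances:
  Hap320 vs Hap301: 2
  Hap320 vs Hap366: 3
  Hap301 vs Hap366: 5
The smallest is 2 mismatches, between Hap320 and Hap301; p = 2/11 = 0.182.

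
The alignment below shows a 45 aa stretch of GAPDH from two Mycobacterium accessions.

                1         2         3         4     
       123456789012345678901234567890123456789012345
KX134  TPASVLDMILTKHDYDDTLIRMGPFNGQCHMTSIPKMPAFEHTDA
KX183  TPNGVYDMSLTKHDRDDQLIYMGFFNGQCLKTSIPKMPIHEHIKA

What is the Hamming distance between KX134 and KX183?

Differing sites — 3:A/N; 4:S/G; 6:L/Y; 9:I/S; 15:Y/R; 18:T/Q; 21:R/Y; 24:P/F; 30:H/L; 31:M/K; 39:A/I; 40:F/H; 43:T/I; 44:D/K.
That gives 14 mismatches out of 45 aligned sites, so the Hamming distance is 14.

14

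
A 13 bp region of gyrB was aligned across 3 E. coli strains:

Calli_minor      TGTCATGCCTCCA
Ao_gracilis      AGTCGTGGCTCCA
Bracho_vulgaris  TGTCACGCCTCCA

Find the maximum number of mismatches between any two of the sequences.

Pairwise Hamming distances:
  Calli_minor vs Ao_gracilis: 3
  Calli_minor vs Bracho_vulgaris: 1
  Ao_gracilis vs Bracho_vulgaris: 4
The largest is 4, between Ao_gracilis and Bracho_vulgaris.

4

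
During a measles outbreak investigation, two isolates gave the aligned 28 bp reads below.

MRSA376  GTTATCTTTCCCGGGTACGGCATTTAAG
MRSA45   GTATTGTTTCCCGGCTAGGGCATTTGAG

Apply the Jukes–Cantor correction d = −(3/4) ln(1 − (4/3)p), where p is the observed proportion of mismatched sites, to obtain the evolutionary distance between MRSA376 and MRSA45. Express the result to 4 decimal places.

Differing sites — 3:T/A; 4:A/T; 6:C/G; 15:G/C; 18:C/G; 26:A/G.
p = 6/28 = 0.214286.
d = −0.75 · ln(1 − (4/3)·0.214286) = −0.75 · ln(0.714285) = −0.75 · (-0.336473) = 0.2524.

0.2524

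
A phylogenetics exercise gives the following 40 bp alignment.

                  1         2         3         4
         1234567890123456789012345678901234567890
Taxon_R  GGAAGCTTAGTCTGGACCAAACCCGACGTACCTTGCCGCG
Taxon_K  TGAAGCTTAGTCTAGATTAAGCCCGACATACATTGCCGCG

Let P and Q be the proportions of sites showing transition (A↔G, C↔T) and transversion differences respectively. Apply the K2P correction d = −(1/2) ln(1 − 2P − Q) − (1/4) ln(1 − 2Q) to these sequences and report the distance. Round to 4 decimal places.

Mismatches occur at site 1 (G/T, transversion), site 14 (G/A, transition), site 17 (C/T, transition), site 18 (C/T, transition), site 21 (A/G, transition), site 28 (G/A, transition), site 32 (C/A, transversion).
Of the 7 differences, 5 transitions and 2 transversions over 40 sites: P = 5/40 = 0.125000, Q = 2/40 = 0.050000.
d = −0.5·ln(0.700000) − 0.25·ln(0.900000) = −0.5·(-0.356675) − 0.25·(-0.105361) = 0.2047.

0.2047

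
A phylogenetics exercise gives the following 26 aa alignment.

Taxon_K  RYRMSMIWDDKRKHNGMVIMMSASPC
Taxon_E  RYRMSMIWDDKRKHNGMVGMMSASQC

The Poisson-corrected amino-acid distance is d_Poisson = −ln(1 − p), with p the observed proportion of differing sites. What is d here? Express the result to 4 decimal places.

The sequences differ at positions 19 (I/G), 25 (P/Q).
p = 2/26 = 0.076923.
d = −ln(1 − 0.076923) = −ln(0.923077) = 0.0800.

0.0800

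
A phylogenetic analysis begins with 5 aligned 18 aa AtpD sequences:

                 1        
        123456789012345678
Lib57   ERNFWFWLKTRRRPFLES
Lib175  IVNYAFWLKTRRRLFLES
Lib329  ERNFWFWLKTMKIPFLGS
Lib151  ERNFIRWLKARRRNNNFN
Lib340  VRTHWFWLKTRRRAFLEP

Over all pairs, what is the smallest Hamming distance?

4

Pairwise Hamming distances:
  Lib57 vs Lib175: 5
  Lib57 vs Lib329: 4
  Lib57 vs Lib151: 8
  Lib57 vs Lib340: 5
  Lib175 vs Lib329: 9
  Lib175 vs Lib151: 11
  Lib175 vs Lib340: 7
  Lib329 vs Lib151: 11
  Lib329 vs Lib340: 9
  Lib151 vs Lib340: 11
The smallest is 4, between Lib57 and Lib329.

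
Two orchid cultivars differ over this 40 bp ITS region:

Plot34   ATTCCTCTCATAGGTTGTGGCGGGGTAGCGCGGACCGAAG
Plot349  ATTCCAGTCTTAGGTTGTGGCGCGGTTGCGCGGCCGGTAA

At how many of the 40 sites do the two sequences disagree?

Differing sites — 6:T/A; 7:C/G; 10:A/T; 23:G/C; 27:A/T; 34:A/C; 36:C/G; 38:A/T; 40:G/A.
That gives 9 mismatches out of 40 aligned sites, so the Hamming distance is 9.

9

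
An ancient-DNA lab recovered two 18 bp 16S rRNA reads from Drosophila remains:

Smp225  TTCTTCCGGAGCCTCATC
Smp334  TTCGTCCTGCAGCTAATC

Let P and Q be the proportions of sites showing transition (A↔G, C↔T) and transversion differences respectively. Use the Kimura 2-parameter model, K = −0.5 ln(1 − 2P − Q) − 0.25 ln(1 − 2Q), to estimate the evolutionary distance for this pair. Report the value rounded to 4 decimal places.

0.4490

Differing sites — 4:T/G (Tv); 8:G/T (Tv); 10:A/C (Tv); 11:G/A (Ti); 12:C/G (Tv); 15:C/A (Tv).
Of the 6 differences, 1 transition and 5 transversions over 18 sites: P = 1/18 = 0.055556, Q = 5/18 = 0.277778.
d = −0.5·ln(0.611110) − 0.25·ln(0.444444) = −0.5·(-0.492478) − 0.25·(-0.810931) = 0.4490.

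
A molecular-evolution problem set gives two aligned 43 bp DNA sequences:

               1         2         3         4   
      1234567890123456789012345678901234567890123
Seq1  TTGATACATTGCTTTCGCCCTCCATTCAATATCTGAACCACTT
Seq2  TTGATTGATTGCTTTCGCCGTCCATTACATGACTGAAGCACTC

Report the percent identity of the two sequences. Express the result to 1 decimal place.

The sequences differ at positions 6 (A/T), 7 (C/G), 20 (C/G), 27 (C/A), 28 (A/C), 31 (A/G), 32 (T/A), 38 (C/G), 43 (T/C).
34 of the 43 sites match, so the percent identity is 34/43 × 100 = 79.1%.

79.1%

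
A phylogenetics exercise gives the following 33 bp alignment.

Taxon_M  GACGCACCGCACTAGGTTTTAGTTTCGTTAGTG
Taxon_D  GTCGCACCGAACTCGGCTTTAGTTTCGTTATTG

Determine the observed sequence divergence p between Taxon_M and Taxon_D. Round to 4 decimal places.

The sequences differ at positions 2 (A/T), 10 (C/A), 14 (A/C), 17 (T/C), 31 (G/T).
There are 5 differences over 33 sites, so p = 5/33 = 0.1515.

0.1515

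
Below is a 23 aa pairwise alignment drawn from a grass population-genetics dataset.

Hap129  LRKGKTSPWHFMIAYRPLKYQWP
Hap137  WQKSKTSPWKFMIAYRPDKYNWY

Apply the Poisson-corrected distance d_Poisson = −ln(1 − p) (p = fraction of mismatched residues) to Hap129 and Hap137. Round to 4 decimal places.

Mismatches occur at site 1 (L/W), site 2 (R/Q), site 4 (G/S), site 10 (H/K), site 18 (L/D), site 21 (Q/N), site 23 (P/Y).
p = 7/23 = 0.304348.
d = −ln(1 − 0.304348) = −ln(0.695652) = 0.3629.

0.3629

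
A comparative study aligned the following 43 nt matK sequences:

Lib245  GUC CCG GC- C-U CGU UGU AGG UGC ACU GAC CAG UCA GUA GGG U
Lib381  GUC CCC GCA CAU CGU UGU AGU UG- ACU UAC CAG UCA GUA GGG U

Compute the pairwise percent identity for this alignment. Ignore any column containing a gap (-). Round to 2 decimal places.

Excluding the 3 gap columns leaves 40 comparable sites.
The sequences differ at positions 6 (G/C), 21 (G/U), 28 (G/U).
37 of the 40 comparable sites match, so the percent identity is 37/40 × 100 = 92.50%.

92.50%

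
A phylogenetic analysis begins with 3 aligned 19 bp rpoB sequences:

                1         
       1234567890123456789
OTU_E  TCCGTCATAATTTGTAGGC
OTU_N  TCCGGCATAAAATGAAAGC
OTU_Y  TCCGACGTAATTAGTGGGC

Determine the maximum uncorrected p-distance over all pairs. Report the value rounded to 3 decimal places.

Pairwise Hamming distances:
  OTU_E vs OTU_N: 5
  OTU_E vs OTU_Y: 4
  OTU_N vs OTU_Y: 8
The largest is 8 mismatches, between OTU_N and OTU_Y; p = 8/19 = 0.421.

0.421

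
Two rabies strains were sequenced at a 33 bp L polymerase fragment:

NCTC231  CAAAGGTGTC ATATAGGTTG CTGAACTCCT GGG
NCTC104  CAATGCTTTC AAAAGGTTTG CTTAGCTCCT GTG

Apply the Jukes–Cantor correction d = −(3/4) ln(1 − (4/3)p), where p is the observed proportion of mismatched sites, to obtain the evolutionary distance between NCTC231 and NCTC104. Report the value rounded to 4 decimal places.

Mismatches occur at site 4 (A/T), site 6 (G/C), site 8 (G/T), site 12 (T/A), site 14 (T/A), site 15 (A/G), site 17 (G/T), site 23 (G/T), site 25 (A/G), site 32 (G/T).
p = 10/33 = 0.303030.
d = −0.75 · ln(1 − (4/3)·0.303030) = −0.75 · ln(0.595960) = −0.75 · (-0.517582) = 0.3882.

0.3882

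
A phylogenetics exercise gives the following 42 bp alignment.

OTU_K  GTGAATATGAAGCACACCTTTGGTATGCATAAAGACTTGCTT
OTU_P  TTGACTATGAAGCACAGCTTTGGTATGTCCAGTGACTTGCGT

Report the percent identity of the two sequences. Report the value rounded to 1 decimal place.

Differing sites — 1:G/T; 5:A/C; 17:C/G; 28:C/T; 29:A/C; 30:T/C; 32:A/G; 33:A/T; 41:T/G.
33 of the 42 sites match, so the percent identity is 33/42 × 100 = 78.6%.

78.6%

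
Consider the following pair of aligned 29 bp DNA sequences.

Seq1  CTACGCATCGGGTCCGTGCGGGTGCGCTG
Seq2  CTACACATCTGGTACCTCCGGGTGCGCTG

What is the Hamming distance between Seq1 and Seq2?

5

The sequences differ at positions 5 (G/A), 10 (G/T), 14 (C/A), 16 (G/C), 18 (G/C).
That gives 5 mismatches out of 29 aligned sites, so the Hamming distance is 5.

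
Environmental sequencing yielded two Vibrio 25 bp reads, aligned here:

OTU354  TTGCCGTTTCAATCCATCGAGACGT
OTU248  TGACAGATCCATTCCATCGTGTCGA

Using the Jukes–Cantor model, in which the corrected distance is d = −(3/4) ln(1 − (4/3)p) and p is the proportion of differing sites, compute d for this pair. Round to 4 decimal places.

0.4904

The sequences differ at positions 2 (T/G), 3 (G/A), 5 (C/A), 7 (T/A), 9 (T/C), 12 (A/T), 20 (A/T), 22 (A/T), 25 (T/A).
p = 9/25 = 0.360000.
d = −0.75 · ln(1 − (4/3)·0.360000) = −0.75 · ln(0.520000) = −0.75 · (-0.653926) = 0.4904.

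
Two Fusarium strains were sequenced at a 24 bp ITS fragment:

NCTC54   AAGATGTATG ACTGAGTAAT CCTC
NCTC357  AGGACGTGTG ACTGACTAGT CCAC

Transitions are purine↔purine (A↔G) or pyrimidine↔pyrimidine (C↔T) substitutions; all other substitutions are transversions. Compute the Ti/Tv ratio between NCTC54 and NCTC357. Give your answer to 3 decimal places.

Differing sites — 2:A/G (Ti); 5:T/C (Ti); 8:A/G (Ti); 16:G/C (Tv); 19:A/G (Ti); 23:T/A (Tv).
Of the 6 differences, 4 transitions and 2 transversions, so Ti/Tv = 4/2 = 2.000.

2.000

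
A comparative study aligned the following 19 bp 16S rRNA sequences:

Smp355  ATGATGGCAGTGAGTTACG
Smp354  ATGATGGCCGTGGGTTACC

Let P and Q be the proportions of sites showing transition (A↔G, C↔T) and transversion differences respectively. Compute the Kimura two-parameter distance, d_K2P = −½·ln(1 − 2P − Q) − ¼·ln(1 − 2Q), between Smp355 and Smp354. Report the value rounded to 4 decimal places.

The sequences differ at positions 9 (A/C, transversion), 13 (A/G, transition), 19 (G/C, transversion).
Of the 3 differences, 1 transition and 2 transversions over 19 sites: P = 1/19 = 0.052632, Q = 2/19 = 0.105263.
d = −0.5·ln(0.789473) − 0.25·ln(0.789474) = −0.5·(-0.236390) − 0.25·(-0.236388) = 0.1773.

0.1773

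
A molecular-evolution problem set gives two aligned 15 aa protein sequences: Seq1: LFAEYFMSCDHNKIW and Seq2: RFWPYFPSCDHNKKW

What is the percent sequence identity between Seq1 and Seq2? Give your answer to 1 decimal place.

66.7%

The sequences differ at positions 1 (L/R), 3 (A/W), 4 (E/P), 7 (M/P), 14 (I/K).
10 of the 15 sites match, so the percent identity is 10/15 × 100 = 66.7%.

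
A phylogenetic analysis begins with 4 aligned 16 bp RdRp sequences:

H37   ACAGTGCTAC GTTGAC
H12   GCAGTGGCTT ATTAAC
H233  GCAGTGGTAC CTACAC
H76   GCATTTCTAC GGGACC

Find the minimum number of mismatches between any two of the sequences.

5

Pairwise Hamming distances:
  H37 vs H12: 7
  H37 vs H233: 5
  H37 vs H76: 7
  H12 vs H233: 6
  H12 vs H76: 10
  H233 vs H76: 8
The smallest is 5, between H37 and H233.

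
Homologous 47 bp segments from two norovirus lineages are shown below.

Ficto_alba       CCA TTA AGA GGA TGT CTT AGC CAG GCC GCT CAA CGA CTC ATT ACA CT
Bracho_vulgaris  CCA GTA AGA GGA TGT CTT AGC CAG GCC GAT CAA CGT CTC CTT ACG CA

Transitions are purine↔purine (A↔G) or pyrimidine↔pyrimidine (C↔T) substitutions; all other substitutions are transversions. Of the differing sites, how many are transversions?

The sequences differ at positions 4 (T/G, transversion), 29 (C/A, transversion), 36 (A/T, transversion), 40 (A/C, transversion), 45 (A/G, transition), 47 (T/A, transversion).
Of the 6 differences, 1 transition and 5 transversions, so the answer is 5.

5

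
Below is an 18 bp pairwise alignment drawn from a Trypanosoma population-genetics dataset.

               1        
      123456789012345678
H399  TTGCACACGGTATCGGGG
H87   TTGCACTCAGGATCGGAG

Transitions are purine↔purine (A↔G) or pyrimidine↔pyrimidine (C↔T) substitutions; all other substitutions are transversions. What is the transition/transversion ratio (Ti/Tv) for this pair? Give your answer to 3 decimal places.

Mismatches occur at site 7 (A→T, transversion), site 9 (G→A, transition), site 11 (T→G, transversion), site 17 (G→A, transition).
Of the 4 differences, 2 transitions and 2 transversions, so Ti/Tv = 2/2 = 1.000.

1.000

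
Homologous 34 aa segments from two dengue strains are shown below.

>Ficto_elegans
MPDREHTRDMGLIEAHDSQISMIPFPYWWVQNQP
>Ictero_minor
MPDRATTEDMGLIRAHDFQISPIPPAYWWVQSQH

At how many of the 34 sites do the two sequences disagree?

10

Differing sites — 5:E/A; 6:H/T; 8:R/E; 14:E/R; 18:S/F; 22:M/P; 25:F/P; 26:P/A; 32:N/S; 34:P/H.
That gives 10 mismatches out of 34 aligned sites, so the Hamming distance is 10.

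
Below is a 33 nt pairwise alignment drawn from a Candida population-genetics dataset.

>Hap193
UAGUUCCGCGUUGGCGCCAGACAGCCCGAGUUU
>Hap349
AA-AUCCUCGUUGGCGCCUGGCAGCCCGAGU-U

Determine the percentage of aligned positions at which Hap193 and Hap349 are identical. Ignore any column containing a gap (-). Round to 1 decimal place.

Excluding the 2 gap columns leaves 31 comparable sites.
Differing sites — 1:U/A; 4:U/A; 8:G/U; 19:A/U; 21:A/G.
26 of the 31 comparable sites match, so the percent identity is 26/31 × 100 = 83.9%.

83.9%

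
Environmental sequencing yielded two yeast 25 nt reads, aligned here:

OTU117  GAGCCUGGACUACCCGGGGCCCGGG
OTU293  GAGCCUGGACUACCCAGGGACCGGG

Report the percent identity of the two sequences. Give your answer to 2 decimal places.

The sequences differ at positions 16 (G/A), 20 (C/A).
23 of the 25 sites match, so the percent identity is 23/25 × 100 = 92.00%.

92.00%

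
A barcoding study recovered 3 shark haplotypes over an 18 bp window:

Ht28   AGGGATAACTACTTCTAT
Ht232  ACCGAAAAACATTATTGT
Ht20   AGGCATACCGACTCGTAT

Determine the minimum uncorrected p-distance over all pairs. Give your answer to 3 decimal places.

0.278

Pairwise Hamming distances:
  Ht28 vs Ht232: 9
  Ht28 vs Ht20: 5
  Ht232 vs Ht20: 11
The smallest is 5 mismatches, between Ht28 and Ht20; p = 5/18 = 0.278.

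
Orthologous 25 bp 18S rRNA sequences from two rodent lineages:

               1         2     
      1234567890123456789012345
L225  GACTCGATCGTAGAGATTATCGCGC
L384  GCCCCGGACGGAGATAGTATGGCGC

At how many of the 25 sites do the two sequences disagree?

Differing sites — 2:A/C; 4:T/C; 7:A/G; 8:T/A; 11:T/G; 15:G/T; 17:T/G; 21:C/G.
That gives 8 mismatches out of 25 aligned sites, so the Hamming distance is 8.

8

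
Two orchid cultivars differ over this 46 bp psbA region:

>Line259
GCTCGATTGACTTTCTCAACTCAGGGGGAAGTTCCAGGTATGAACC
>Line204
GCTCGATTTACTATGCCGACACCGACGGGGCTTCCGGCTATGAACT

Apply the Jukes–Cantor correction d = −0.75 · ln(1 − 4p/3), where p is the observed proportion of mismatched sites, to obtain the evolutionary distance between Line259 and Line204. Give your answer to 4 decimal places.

The sequences differ at positions 9 (G/T), 13 (T/A), 15 (C/G), 16 (T/C), 18 (A/G), 21 (T/A), 23 (A/C), 25 (G/A), 26 (G/C), 29 (A/G), 30 (A/G), 31 (G/C), 36 (A/G), 38 (G/C), 46 (C/T).
p = 15/46 = 0.326087.
d = −0.75 · ln(1 − (4/3)·0.326087) = −0.75 · ln(0.565217) = −0.75 · (-0.570546) = 0.4279.

0.4279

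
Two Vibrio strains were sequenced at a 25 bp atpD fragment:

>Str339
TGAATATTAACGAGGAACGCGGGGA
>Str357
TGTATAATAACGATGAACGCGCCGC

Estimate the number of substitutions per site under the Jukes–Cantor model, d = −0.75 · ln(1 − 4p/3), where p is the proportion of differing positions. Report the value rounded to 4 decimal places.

Differing sites — 3:A/T; 7:T/A; 14:G/T; 22:G/C; 23:G/C; 25:A/C.
p = 6/25 = 0.240000.
d = −0.75 · ln(1 − (4/3)·0.240000) = −0.75 · ln(0.680000) = −0.75 · (-0.385662) = 0.2892.

0.2892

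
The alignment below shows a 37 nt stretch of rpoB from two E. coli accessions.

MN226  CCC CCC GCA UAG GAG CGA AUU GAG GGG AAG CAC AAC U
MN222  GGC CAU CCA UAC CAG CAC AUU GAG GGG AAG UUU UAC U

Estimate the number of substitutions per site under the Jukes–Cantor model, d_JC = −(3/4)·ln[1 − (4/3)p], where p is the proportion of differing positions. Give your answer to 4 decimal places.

The sequences differ at positions 1 (C/G), 2 (C/G), 5 (C/A), 6 (C/U), 7 (G/C), 12 (G/C), 13 (G/C), 17 (G/A), 18 (A/C), 31 (C/U), 32 (A/U), 33 (C/U), 34 (A/U).
p = 13/37 = 0.351351.
d = −0.75 · ln(1 − (4/3)·0.351351) = −0.75 · ln(0.531532) = −0.75 · (-0.631992) = 0.4740.

0.4740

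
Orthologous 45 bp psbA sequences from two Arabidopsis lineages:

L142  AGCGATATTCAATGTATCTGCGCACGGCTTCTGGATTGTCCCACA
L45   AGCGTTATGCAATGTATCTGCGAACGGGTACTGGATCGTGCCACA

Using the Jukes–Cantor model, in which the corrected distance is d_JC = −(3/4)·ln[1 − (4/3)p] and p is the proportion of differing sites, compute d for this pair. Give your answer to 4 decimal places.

The sequences differ at positions 5 (A/T), 9 (T/G), 23 (C/A), 28 (C/G), 30 (T/A), 37 (T/C), 40 (C/G).
p = 7/45 = 0.155556.
d = −0.75 · ln(1 − (4/3)·0.155556) = −0.75 · ln(0.792592) = −0.75 · (-0.232447) = 0.1743.

0.1743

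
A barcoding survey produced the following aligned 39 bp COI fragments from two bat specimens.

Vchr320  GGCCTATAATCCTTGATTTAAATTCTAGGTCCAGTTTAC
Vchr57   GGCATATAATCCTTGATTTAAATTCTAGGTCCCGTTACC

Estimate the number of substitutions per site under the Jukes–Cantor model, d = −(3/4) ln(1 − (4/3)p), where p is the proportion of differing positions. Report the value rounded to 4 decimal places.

0.1103

Mismatches occur at site 4 (C→A), site 33 (A→C), site 37 (T→A), site 38 (A→C).
p = 4/39 = 0.102564.
d = −0.75 · ln(1 − (4/3)·0.102564) = −0.75 · ln(0.863248) = −0.75 · (-0.147053) = 0.1103.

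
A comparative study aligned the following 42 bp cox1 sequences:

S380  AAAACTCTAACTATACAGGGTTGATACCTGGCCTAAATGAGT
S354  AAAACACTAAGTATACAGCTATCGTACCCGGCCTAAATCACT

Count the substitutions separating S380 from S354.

10

Differing sites — 6:T/A; 11:C/G; 19:G/C; 20:G/T; 21:T/A; 23:G/C; 24:A/G; 29:T/C; 39:G/C; 41:G/C.
That gives 10 mismatches out of 42 aligned sites, so the Hamming distance is 10.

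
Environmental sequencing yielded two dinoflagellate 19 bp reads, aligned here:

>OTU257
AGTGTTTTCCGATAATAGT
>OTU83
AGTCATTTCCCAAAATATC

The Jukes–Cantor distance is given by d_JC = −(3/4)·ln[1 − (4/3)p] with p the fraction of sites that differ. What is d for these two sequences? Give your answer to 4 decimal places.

0.4099

The sequences differ at positions 4 (G/C), 5 (T/A), 11 (G/C), 13 (T/A), 18 (G/T), 19 (T/C).
p = 6/19 = 0.315789.
d = −0.75 · ln(1 − (4/3)·0.315789) = −0.75 · ln(0.578948) = −0.75 · (-0.546543) = 0.4099.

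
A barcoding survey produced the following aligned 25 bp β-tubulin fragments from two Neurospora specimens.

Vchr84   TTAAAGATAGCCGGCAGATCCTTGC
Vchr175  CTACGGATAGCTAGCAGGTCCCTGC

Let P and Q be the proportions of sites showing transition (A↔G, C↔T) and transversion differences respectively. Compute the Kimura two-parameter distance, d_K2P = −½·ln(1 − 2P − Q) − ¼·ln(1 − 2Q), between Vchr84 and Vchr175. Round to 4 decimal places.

The sequences differ at positions 1 (T/C, transition), 4 (A/C, transversion), 5 (A/G, transition), 12 (C/T, transition), 13 (G/A, transition), 18 (A/G, transition), 22 (T/C, transition).
Of the 7 differences, 6 transitions and 1 transversion over 25 sites: P = 6/25 = 0.240000, Q = 1/25 = 0.040000.
d = −0.5·ln(0.480000) − 0.25·ln(0.920000) = −0.5·(-0.733969) − 0.25·(-0.083382) = 0.3878.

0.3878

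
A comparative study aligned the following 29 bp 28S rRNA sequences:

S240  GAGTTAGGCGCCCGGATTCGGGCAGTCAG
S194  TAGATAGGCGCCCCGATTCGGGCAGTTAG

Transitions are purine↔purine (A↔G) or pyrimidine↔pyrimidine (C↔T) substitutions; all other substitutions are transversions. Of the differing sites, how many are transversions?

3

Differing sites — 1:G/T (Tv); 4:T/A (Tv); 14:G/C (Tv); 27:C/T (Ti).
Of the 4 differences, 1 transition and 3 transversions, so the answer is 3.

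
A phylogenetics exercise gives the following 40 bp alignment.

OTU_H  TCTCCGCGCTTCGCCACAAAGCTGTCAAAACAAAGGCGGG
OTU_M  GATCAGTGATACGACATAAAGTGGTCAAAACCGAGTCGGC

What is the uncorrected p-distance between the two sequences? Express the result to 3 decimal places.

0.350

The sequences differ at positions 1 (T/G), 2 (C/A), 5 (C/A), 7 (C/T), 9 (C/A), 11 (T/A), 14 (C/A), 17 (C/T), 22 (C/T), 23 (T/G), 32 (A/C), 33 (A/G), 36 (G/T), 40 (G/C).
There are 14 differences over 40 sites, so p = 14/40 = 0.350.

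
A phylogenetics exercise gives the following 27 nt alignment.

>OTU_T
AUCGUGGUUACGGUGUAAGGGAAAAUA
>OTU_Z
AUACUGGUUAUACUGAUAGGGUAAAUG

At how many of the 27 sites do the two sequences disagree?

The sequences differ at positions 3 (C/A), 4 (G/C), 11 (C/U), 12 (G/A), 13 (G/C), 16 (U/A), 17 (A/U), 22 (A/U), 27 (A/G).
That gives 9 mismatches out of 27 aligned sites, so the Hamming distance is 9.

9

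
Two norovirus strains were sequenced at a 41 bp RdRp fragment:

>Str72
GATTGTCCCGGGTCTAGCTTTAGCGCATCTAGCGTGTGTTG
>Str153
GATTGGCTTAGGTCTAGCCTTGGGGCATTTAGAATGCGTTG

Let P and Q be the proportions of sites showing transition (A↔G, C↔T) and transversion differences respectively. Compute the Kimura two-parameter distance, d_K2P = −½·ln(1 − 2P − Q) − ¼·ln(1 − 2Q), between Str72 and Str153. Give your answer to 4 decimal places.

0.3508

Mismatches occur at site 6 (T→G, transversion), site 8 (C→T, transition), site 9 (C→T, transition), site 10 (G→A, transition), site 19 (T→C, transition), site 22 (A→G, transition), site 24 (C→G, transversion), site 29 (C→T, transition), site 33 (C→A, transversion), site 34 (G→A, transition), site 37 (T→C, transition).
Of the 11 differences, 8 transitions and 3 transversions over 41 sites: P = 8/41 = 0.195122, Q = 3/41 = 0.073171.
d = −0.5·ln(0.536585) − 0.25·ln(0.853658) = −0.5·(-0.622530) − 0.25·(-0.158225) = 0.3508.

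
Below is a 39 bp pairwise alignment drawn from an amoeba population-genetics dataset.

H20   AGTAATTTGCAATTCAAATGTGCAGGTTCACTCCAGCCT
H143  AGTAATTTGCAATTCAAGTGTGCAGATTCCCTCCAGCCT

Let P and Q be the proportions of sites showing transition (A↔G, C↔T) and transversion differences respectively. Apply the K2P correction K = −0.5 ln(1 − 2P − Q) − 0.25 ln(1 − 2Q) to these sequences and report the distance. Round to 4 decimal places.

0.0818

Mismatches occur at site 18 (A→G, transition), site 26 (G→A, transition), site 30 (A→C, transversion).
Of the 3 differences, 2 transitions and 1 transversion over 39 sites: P = 2/39 = 0.051282, Q = 1/39 = 0.025641.
d = −0.5·ln(0.871795) − 0.25·ln(0.948718) = −0.5·(-0.137201) − 0.25·(-0.052644) = 0.0818.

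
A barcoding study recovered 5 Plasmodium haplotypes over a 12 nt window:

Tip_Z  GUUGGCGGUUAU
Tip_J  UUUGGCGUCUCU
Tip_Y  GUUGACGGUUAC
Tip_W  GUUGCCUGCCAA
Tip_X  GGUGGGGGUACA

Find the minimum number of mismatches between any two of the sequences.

Pairwise Hamming distances:
  Tip_Z vs Tip_J: 4
  Tip_Z vs Tip_Y: 2
  Tip_Z vs Tip_W: 5
  Tip_Z vs Tip_X: 5
  Tip_J vs Tip_Y: 6
  Tip_J vs Tip_W: 7
  Tip_J vs Tip_X: 7
  Tip_Y vs Tip_W: 5
  Tip_Y vs Tip_X: 6
  Tip_W vs Tip_X: 7
The smallest is 2, between Tip_Z and Tip_Y.

2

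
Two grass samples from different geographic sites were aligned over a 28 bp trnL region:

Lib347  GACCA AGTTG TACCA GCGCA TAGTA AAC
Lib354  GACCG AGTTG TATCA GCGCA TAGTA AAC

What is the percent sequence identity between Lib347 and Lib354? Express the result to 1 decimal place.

Differing sites — 5:A/G; 13:C/T.
26 of the 28 sites match, so the percent identity is 26/28 × 100 = 92.9%.

92.9%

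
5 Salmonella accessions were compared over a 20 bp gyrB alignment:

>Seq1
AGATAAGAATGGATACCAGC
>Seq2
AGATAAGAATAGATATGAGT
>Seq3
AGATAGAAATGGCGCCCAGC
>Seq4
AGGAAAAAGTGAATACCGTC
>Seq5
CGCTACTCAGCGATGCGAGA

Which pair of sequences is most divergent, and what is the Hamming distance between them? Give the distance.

Pairwise Hamming distances:
  Seq1 vs Seq2: 4
  Seq1 vs Seq3: 5
  Seq1 vs Seq4: 7
  Seq1 vs Seq5: 10
  Seq2 vs Seq3: 9
  Seq2 vs Seq4: 11
  Seq2 vs Seq5: 10
  Seq3 vs Seq4: 10
  Seq3 vs Seq5: 12
  Seq4 vs Seq5: 15
The largest is 15, between Seq4 and Seq5.

15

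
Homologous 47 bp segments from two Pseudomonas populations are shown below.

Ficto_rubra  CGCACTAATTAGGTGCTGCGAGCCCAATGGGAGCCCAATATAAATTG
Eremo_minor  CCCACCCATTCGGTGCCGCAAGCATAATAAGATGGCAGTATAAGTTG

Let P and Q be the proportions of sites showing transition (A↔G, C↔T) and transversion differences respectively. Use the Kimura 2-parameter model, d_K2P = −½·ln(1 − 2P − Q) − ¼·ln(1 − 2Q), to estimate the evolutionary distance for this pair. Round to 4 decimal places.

0.4245

Differing sites — 2:G/C (Tv); 6:T/C (Ti); 7:A/C (Tv); 11:A/C (Tv); 17:T/C (Ti); 20:G/A (Ti); 24:C/A (Tv); 25:C/T (Ti); 29:G/A (Ti); 30:G/A (Ti); 33:G/T (Tv); 34:C/G (Tv); 35:C/G (Tv); 38:A/G (Ti); 44:A/G (Ti).
Of the 15 differences, 8 transitions and 7 transversions over 47 sites: P = 8/47 = 0.170213, Q = 7/47 = 0.148936.
d = −0.5·ln(0.510638) − 0.25·ln(0.702128) = −0.5·(-0.672094) − 0.25·(-0.353640) = 0.4245.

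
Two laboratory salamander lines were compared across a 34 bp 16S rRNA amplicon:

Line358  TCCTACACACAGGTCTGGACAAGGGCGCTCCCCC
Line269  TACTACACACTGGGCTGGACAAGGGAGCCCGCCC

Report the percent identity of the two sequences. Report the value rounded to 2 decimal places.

The sequences differ at positions 2 (C/A), 11 (A/T), 14 (T/G), 26 (C/A), 29 (T/C), 31 (C/G).
28 of the 34 sites match, so the percent identity is 28/34 × 100 = 82.35%.

82.35%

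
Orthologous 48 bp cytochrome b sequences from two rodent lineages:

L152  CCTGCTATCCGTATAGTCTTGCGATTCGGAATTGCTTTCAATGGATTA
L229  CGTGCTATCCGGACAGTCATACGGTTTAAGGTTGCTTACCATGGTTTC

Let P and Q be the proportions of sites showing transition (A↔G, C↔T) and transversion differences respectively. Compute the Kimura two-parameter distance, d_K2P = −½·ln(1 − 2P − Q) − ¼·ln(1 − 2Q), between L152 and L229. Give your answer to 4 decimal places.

The sequences differ at positions 2 (C/G, transversion), 12 (T/G, transversion), 14 (T/C, transition), 19 (T/A, transversion), 21 (G/A, transition), 24 (A/G, transition), 27 (C/T, transition), 28 (G/A, transition), 29 (G/A, transition), 30 (A/G, transition), 31 (A/G, transition), 38 (T/A, transversion), 40 (A/C, transversion), 45 (A/T, transversion), 48 (A/C, transversion).
Of the 15 differences, 8 transitions and 7 transversions over 48 sites: P = 8/48 = 0.166667, Q = 7/48 = 0.145833.
d = −0.5·ln(0.520833) − 0.25·ln(0.708334) = −0.5·(-0.652326) − 0.25·(-0.344840) = 0.4124.

0.4124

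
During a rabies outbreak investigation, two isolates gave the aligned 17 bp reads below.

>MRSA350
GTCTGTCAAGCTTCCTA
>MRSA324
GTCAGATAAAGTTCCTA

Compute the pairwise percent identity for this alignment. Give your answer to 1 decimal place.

Mismatches occur at site 4 (T→A), site 6 (T→A), site 7 (C→T), site 10 (G→A), site 11 (C→G).
12 of the 17 sites match, so the percent identity is 12/17 × 100 = 70.6%.

70.6%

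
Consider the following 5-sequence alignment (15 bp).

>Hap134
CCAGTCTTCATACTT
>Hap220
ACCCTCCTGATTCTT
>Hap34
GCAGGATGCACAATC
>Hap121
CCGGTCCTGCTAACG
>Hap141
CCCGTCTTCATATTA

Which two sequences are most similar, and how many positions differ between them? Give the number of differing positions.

3

Pairwise Hamming distances:
  Hap134 vs Hap220: 6
  Hap134 vs Hap34: 7
  Hap134 vs Hap121: 7
  Hap134 vs Hap141: 3
  Hap220 vs Hap34: 12
  Hap220 vs Hap121: 8
  Hap220 vs Hap141: 7
  Hap34 vs Hap121: 11
  Hap34 vs Hap141: 8
  Hap121 vs Hap141: 7
The smallest is 3, between Hap134 and Hap141.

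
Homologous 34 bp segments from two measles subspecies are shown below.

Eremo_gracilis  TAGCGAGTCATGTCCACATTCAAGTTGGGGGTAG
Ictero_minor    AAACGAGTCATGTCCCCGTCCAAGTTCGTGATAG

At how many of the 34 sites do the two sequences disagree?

Mismatches occur at site 1 (T↔A), site 3 (G↔A), site 16 (A↔C), site 18 (A↔G), site 20 (T↔C), site 27 (G↔C), site 29 (G↔T), site 31 (G↔A).
That gives 8 mismatches out of 34 aligned sites, so the Hamming distance is 8.

8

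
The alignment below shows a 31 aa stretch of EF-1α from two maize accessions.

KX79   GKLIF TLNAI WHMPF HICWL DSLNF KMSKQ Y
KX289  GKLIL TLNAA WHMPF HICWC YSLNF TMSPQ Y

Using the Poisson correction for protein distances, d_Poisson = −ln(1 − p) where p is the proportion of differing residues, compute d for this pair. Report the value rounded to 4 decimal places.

0.2151

Mismatches occur at site 5 (F/L), site 10 (I/A), site 20 (L/C), site 21 (D/Y), site 26 (K/T), site 29 (K/P).
p = 6/31 = 0.193548.
d = −ln(1 − 0.193548) = −ln(0.806452) = 0.2151.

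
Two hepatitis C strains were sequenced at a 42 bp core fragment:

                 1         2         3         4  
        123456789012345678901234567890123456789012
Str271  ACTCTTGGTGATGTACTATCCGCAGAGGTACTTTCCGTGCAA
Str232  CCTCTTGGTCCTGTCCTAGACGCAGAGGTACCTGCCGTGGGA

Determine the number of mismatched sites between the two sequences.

The sequences differ at positions 1 (A/C), 10 (G/C), 11 (A/C), 15 (A/C), 19 (T/G), 20 (C/A), 32 (T/C), 34 (T/G), 40 (C/G), 41 (A/G).
That gives 10 mismatches out of 42 aligned sites, so the Hamming distance is 10.

10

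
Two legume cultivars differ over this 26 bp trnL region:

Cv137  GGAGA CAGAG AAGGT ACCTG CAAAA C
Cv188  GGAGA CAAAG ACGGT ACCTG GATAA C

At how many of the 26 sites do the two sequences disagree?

4

The sequences differ at positions 8 (G/A), 12 (A/C), 21 (C/G), 23 (A/T).
That gives 4 mismatches out of 26 aligned sites, so the Hamming distance is 4.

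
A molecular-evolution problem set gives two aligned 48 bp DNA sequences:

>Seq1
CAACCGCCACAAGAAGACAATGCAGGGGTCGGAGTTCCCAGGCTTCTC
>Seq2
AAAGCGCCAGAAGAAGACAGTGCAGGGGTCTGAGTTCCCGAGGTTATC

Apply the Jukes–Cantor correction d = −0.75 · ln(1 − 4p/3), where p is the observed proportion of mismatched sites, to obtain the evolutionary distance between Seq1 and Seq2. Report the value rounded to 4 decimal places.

0.2158

The sequences differ at positions 1 (C/A), 4 (C/G), 10 (C/G), 20 (A/G), 31 (G/T), 40 (A/G), 41 (G/A), 43 (C/G), 46 (C/A).
p = 9/48 = 0.187500.
d = −0.75 · ln(1 − (4/3)·0.187500) = −0.75 · ln(0.750000) = −0.75 · (-0.287682) = 0.2158.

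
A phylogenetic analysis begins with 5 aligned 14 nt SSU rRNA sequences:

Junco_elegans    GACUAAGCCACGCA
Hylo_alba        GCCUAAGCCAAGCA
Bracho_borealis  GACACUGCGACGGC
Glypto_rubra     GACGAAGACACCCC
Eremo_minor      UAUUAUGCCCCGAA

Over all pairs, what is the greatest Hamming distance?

9

Pairwise Hamming distances:
  Junco_elegans vs Hylo_alba: 2
  Junco_elegans vs Bracho_borealis: 6
  Junco_elegans vs Glypto_rubra: 4
  Junco_elegans vs Eremo_minor: 5
  Hylo_alba vs Bracho_borealis: 8
  Hylo_alba vs Glypto_rubra: 6
  Hylo_alba vs Eremo_minor: 7
  Bracho_borealis vs Glypto_rubra: 7
  Bracho_borealis vs Eremo_minor: 8
  Glypto_rubra vs Eremo_minor: 9
The largest is 9, between Glypto_rubra and Eremo_minor.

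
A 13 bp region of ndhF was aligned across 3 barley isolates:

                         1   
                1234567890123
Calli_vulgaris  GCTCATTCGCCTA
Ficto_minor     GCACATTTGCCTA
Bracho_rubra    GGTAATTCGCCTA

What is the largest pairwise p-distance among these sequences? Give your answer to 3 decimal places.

0.308

Pairwise Hamming distances:
  Calli_vulgaris vs Ficto_minor: 2
  Calli_vulgaris vs Bracho_rubra: 2
  Ficto_minor vs Bracho_rubra: 4
The largest is 4 mismatches, between Ficto_minor and Bracho_rubra; p = 4/13 = 0.308.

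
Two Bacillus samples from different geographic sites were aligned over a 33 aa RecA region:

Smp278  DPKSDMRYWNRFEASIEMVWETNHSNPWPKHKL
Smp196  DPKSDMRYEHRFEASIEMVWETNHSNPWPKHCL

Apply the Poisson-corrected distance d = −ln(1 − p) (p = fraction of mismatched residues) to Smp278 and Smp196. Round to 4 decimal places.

0.0953

Mismatches occur at site 9 (W/E), site 10 (N/H), site 32 (K/C).
p = 3/33 = 0.090909.
d = −ln(1 − 0.090909) = −ln(0.909091) = 0.0953.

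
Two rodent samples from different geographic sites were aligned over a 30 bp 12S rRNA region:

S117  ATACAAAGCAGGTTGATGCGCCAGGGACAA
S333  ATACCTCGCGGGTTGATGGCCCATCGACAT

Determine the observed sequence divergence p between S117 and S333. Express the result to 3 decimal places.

The sequences differ at positions 5 (A/C), 6 (A/T), 7 (A/C), 10 (A/G), 19 (C/G), 20 (G/C), 24 (G/T), 25 (G/C), 30 (A/T).
There are 9 differences over 30 sites, so p = 9/30 = 0.300.

0.300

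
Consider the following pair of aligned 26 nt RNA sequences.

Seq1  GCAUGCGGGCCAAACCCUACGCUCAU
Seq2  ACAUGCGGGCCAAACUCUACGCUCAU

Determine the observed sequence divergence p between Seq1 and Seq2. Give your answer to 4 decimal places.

0.0769

Mismatches occur at site 1 (G→A), site 16 (C→U).
There are 2 differences over 26 sites, so p = 2/26 = 0.0769.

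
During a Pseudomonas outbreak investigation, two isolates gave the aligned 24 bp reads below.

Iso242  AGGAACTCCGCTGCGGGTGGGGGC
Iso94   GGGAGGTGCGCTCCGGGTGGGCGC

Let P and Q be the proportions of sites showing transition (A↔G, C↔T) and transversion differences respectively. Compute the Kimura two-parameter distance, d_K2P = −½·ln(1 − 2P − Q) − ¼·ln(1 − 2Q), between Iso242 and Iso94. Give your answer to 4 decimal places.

0.3041

Differing sites — 1:A/G (Ti); 5:A/G (Ti); 6:C/G (Tv); 8:C/G (Tv); 13:G/C (Tv); 22:G/C (Tv).
Of the 6 differences, 2 transitions and 4 transversions over 24 sites: P = 2/24 = 0.083333, Q = 4/24 = 0.166667.
d = −0.5·ln(0.666667) − 0.25·ln(0.666666) = −0.5·(-0.405465) − 0.25·(-0.405466) = 0.3041.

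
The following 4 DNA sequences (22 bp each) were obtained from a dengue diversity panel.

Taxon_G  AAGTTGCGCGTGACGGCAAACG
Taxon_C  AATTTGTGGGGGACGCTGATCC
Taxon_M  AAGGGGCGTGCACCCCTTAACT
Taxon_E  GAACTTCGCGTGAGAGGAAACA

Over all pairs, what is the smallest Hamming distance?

8

Pairwise Hamming distances:
  Taxon_G vs Taxon_C: 9
  Taxon_G vs Taxon_M: 11
  Taxon_G vs Taxon_E: 8
  Taxon_C vs Taxon_M: 12
  Taxon_C vs Taxon_E: 14
  Taxon_M vs Taxon_E: 15
The smallest is 8, between Taxon_G and Taxon_E.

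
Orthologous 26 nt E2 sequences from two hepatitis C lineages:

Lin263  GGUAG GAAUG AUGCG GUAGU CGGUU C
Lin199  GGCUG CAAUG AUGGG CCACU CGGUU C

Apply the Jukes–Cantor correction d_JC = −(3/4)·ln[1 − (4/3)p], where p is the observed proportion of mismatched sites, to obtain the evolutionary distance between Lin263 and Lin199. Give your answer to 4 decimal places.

0.3335

Mismatches occur at site 3 (U/C), site 4 (A/U), site 6 (G/C), site 14 (C/G), site 16 (G/C), site 17 (U/C), site 19 (G/C).
p = 7/26 = 0.269231.
d = −0.75 · ln(1 − (4/3)·0.269231) = −0.75 · ln(0.641025) = −0.75 · (-0.444687) = 0.3335.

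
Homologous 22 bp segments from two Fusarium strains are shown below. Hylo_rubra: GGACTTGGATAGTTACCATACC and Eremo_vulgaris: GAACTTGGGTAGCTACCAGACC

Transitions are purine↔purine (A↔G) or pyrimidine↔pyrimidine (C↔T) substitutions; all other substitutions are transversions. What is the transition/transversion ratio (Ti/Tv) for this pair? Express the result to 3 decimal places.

The sequences differ at positions 2 (G/A, transition), 9 (A/G, transition), 13 (T/C, transition), 19 (T/G, transversion).
Of the 4 differences, 3 transitions and 1 transversion, so Ti/Tv = 3/1 = 3.000.

3.000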